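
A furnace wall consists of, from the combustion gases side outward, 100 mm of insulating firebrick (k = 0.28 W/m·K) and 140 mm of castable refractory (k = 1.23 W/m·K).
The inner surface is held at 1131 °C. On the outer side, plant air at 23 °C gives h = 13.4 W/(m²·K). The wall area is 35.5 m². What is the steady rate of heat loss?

Series thermal resistances:
R_insulating firebrick = L/(kA) = 0.1/(0.28×35.5) = 0.01006 K/W
R_castable refractory = L/(kA) = 0.14/(1.23×35.5) = 0.003206 K/W
R_outer film = 1/(h_o·A) = 1/(13.4×35.5) = 0.002102 K/W
R_total = 0.01537 K/W
Q = ΔT / R_total = 1108 / 0.01537

Q ≈ 72100 W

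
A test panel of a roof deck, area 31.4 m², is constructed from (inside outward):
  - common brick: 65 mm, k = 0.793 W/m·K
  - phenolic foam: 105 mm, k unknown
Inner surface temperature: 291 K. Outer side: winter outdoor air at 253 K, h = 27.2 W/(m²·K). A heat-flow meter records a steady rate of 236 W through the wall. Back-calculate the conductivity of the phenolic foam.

k ≈ 0.0213 W/(m·K)

Thermal resistances in series:
R_common brick = L/(kA) = 0.065/(0.793×31.4) = 0.00261 K/W
R_outer film = 1/(h_o·A) = 1/(27.2×31.4) = 0.001171 K/W
Sum of known resistances R_other = 0.003781 K/W
Total R = ΔT/Q = 38/236 = 0.161 K/W
R_phenolic foam = R_total − R_other = 0.1572 K/W
k = L/(R·A) = 0.105/(0.1572×31.4)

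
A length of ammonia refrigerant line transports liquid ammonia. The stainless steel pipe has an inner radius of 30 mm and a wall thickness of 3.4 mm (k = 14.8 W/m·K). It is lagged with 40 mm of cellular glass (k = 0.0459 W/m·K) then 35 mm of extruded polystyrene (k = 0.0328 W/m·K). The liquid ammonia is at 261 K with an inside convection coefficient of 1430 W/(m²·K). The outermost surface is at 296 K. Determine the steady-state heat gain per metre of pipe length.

Cylindrical conduction, so R = ln(r₂/r₁)/(2πkL) per layer, in series:
R_inner film = 1/(h_i·2πr₁L) = 1/(1430×2π×0.03×1) = 0.00371 K/W
R_stainless steel pipe wall = ln(33.4/30)/(2π×14.8×1) = 0.001155 K/W
R_cellular glass = ln(73.4/33.4)/(2π×0.0459×1) = 2.73 K/W
R_extruded polystyrene = ln(108.4/73.4)/(2π×0.0328×1) = 1.892 K/W
R_total = 4.627 K/W
Q = ΔT/R_total = 35/4.627

q′ ≈ 7.56 W/m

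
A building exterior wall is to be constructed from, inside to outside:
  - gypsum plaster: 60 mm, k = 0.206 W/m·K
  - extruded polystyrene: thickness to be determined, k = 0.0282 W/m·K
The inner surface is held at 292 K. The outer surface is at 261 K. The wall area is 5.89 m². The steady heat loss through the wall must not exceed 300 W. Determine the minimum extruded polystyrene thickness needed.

L ≈ 8.95 mm

Using the resistance-network approach (series):
R_gypsum plaster = L/(kA) = 0.06/(0.206×5.89) = 0.04945 K/W
Sum of the known resistances R_other = 0.04945 K/W
Required total resistance R_tot = ΔT/Q_allow = 31/300 = 0.1033 K/W
R_extruded polystyrene = R_tot − R_other = 0.05388 K/W
L = R·k·A = 0.05388×0.0282×5.89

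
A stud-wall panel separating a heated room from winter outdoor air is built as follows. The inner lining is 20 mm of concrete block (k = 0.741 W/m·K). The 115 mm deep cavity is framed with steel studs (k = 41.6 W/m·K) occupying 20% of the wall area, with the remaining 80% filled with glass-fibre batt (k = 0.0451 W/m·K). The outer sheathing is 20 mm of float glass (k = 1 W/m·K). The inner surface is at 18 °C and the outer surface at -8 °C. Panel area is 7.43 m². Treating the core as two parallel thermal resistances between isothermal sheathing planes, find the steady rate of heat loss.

Q ≈ 3180 W

Sheathing layers in series; stud and cavity paths in parallel between them.
R_inner = 0.02/(0.741×7.43) = 0.003633 K/W
R_stud  = 0.115/(41.6×0.2×7.43) = 0.00186 K/W
R_cav   = 0.115/(0.0451×0.8×7.43) = 0.429 K/W
1/R_core = 1/R_stud + 1/R_cav → R_core = 0.001852 K/W
R_outer = 0.02/(1×7.43) = 0.002692 K/W
R_total = 0.008177 K/W
Q = ΔT/R_total = 26/0.008177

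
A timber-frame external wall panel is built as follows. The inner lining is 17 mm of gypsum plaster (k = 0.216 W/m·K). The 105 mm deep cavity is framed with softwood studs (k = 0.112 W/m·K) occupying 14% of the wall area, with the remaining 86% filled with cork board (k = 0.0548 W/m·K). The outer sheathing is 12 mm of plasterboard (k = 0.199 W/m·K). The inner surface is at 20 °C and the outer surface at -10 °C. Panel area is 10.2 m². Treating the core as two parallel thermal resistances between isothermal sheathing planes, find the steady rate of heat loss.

Sheathing layers in series; stud and cavity paths in parallel between them.
R_inner = 0.017/(0.216×10.2) = 0.007716 K/W
R_stud  = 0.105/(0.112×0.14×10.2) = 0.6565 K/W
R_cav   = 0.105/(0.0548×0.86×10.2) = 0.2184 K/W
1/R_core = 1/R_stud + 1/R_cav → R_core = 0.1639 K/W
R_outer = 0.012/(0.199×10.2) = 0.005912 K/W
R_total = 0.1775 K/W
Q = ΔT/R_total = 30/0.1775

Q ≈ 169 W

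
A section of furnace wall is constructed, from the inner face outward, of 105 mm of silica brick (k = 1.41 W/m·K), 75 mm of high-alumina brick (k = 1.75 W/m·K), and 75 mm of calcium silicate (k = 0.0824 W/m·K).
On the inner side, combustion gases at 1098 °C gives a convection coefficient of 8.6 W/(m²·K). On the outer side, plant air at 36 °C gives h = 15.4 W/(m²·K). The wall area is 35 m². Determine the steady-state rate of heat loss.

Q ≈ 30800 W

Model the wall as resistances in series:
R_inner film = 1/(h_i·A) = 1/(8.6×35) = 0.003322 K/W
R_silica brick = L/(kA) = 0.105/(1.41×35) = 0.002128 K/W
R_high-alumina brick = L/(kA) = 0.075/(1.75×35) = 0.001224 K/W
R_calcium silicate = L/(kA) = 0.075/(0.0824×35) = 0.02601 K/W
R_outer film = 1/(h_o·A) = 1/(15.4×35) = 0.001855 K/W
R_total = 0.03454 K/W
Q = ΔT / R_total = 1062 / 0.03454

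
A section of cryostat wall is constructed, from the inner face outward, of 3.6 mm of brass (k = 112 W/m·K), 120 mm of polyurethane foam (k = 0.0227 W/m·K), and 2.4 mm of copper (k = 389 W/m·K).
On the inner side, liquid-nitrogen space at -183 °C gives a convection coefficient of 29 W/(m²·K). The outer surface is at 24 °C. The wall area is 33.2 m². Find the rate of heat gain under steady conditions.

Q ≈ 1290 W

Using the resistance-network approach (series):
R_inner film = 1/(h_i·A) = 1/(29×33.2) = 0.001039 K/W
R_brass = L/(kA) = 0.0036/(112×33.2) = 9.682×10^-7 K/W
R_polyurethane foam = L/(kA) = 0.12/(0.0227×33.2) = 0.1592 K/W
R_copper = L/(kA) = 0.0024/(389×33.2) = 1.858×10^-7 K/W
R_total = 0.1603 K/W
Q = ΔT / R_total = 207 / 0.1603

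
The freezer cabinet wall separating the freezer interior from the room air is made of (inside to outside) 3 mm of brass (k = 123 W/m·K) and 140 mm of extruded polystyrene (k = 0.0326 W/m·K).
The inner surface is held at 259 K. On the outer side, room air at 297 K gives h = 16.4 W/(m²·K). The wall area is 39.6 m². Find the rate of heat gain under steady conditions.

Model the wall as resistances in series:
R_brass = L/(kA) = 0.003/(123×39.6) = 6.159×10^-7 K/W
R_extruded polystyrene = L/(kA) = 0.14/(0.0326×39.6) = 0.1084 K/W
R_outer film = 1/(h_o·A) = 1/(16.4×39.6) = 0.00154 K/W
R_total = 0.11 K/W
Q = ΔT / R_total = 38 / 0.11

Q ≈ 345 W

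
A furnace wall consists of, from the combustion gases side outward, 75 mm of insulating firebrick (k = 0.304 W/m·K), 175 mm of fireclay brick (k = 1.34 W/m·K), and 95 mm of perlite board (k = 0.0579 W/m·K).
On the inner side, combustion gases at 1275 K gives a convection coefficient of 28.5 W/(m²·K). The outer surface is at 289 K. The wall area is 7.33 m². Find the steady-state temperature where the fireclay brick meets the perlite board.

Thermal resistances in series:
R_inner film = 1/(h_i·A) = 1/(28.5×7.33) = 0.004787 K/W
R_insulating firebrick = L/(kA) = 0.075/(0.304×7.33) = 0.03366 K/W
R_fireclay brick = L/(kA) = 0.175/(1.34×7.33) = 0.01782 K/W
R_perlite board = L/(kA) = 0.095/(0.0579×7.33) = 0.2238 K/W
R_total = 0.2801 K/W;  Q = ΔT/R_total = 986/0.2801 = 3520 W
T_interface = T_inner − Q·ΣR(inner→interface) = 1275 − 3520×0.05626

T ≈ 1080 K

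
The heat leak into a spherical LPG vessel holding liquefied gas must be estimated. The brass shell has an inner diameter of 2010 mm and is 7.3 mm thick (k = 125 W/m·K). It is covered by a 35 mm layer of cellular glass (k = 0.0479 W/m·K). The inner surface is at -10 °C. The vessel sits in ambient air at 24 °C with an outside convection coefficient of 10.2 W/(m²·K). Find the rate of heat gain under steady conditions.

Radial (spherical) resistances in series:
R_brass shell = (1/1.005 − 1/1.0123)/(4π×125) = 4.568×10^-6 K/W
R_cellular glass = (1/1.0123 − 1/1.0473)/(4π×0.0479) = 0.05485 K/W
R_outer film = 1/(h·4πr_o²) = 1/(10.2×4π×1.0473²) = 0.007113 K/W
R_total = 0.06196 K/W
Q = ΔT/R_total = 34/0.06196

Q ≈ 549 W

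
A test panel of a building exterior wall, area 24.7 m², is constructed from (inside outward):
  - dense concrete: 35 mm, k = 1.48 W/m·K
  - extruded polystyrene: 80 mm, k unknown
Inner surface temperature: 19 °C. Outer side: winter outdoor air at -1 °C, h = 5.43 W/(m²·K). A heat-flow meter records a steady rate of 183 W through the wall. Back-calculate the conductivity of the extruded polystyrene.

Thermal resistances in series:
R_dense concrete = L/(kA) = 0.035/(1.48×24.7) = 9.574×10^-4 K/W
R_outer film = 1/(h_o·A) = 1/(5.43×24.7) = 0.007456 K/W
Sum of known resistances R_other = 0.008413 K/W
Total R = ΔT/Q = 20/183 = 0.1093 K/W
R_extruded polystyrene = R_total − R_other = 0.1009 K/W
k = L/(R·A) = 0.08/(0.1009×24.7)

k ≈ 0.0321 W/(m·K)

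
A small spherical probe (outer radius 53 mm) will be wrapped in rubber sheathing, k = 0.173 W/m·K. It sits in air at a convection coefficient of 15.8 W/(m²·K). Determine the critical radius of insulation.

r_cr ≈ 21.9 mm

For a sphere r_cr = 2k/h = 2×0.173/15.8
r_cr = 21.9 mm; since the bare radius (53 mm) is above r_cr, any added insulation will reduce heat loss.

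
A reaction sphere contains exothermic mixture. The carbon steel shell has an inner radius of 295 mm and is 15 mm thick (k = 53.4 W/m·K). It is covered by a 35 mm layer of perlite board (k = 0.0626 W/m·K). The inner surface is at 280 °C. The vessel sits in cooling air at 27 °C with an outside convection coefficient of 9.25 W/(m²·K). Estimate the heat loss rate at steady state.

Q ≈ 518 W

Spherical conduction: R = (1/r_in − 1/r_out)/(4πk) per layer; series-sum.
R_carbon steel shell = (1/0.295 − 1/0.31)/(4π×53.4) = 2.444×10^-4 K/W
R_perlite board = (1/0.31 − 1/0.345)/(4π×0.0626) = 0.416 K/W
R_outer film = 1/(h·4πr_o²) = 1/(9.25×4π×0.345²) = 0.07228 K/W
R_total = 0.4885 K/W
Q = ΔT/R_total = 253/0.4885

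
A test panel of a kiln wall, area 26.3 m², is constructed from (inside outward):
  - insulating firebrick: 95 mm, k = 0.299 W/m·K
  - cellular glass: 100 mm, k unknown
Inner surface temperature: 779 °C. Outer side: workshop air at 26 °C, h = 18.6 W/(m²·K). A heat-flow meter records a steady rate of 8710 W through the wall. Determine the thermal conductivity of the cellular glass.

Treating each layer as a thermal resistance in series:
R_insulating firebrick = L/(kA) = 0.095/(0.299×26.3) = 0.01208 K/W
R_outer film = 1/(h_o·A) = 1/(18.6×26.3) = 0.002044 K/W
Sum of known resistances R_other = 0.01413 K/W
Total R = ΔT/Q = 753/8710 = 0.08645 K/W
R_cellular glass = R_total − R_other = 0.07233 K/W
k = L/(R·A) = 0.1/(0.07233×26.3)

k ≈ 0.0526 W/(m·K)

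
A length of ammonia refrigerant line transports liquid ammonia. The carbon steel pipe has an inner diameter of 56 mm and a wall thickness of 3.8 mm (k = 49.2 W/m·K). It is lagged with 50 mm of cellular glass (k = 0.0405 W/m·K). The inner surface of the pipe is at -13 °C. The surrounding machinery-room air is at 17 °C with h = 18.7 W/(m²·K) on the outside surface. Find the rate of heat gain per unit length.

Treating each annulus and film as a series resistance:
R_carbon steel pipe wall = ln(31.8/28)/(2π×49.2×1) = 4.117×10^-4 K/W
R_cellular glass = ln(81.8/31.8)/(2π×0.0405×1) = 3.713 K/W
R_outer film = 1/(h_o·2πr_oL) = 1/(18.7×2π×0.0818×1) = 0.104 K/W
R_total = 3.817 K/W
Q = ΔT/R_total = 30/3.817

q′ ≈ 7.86 W/m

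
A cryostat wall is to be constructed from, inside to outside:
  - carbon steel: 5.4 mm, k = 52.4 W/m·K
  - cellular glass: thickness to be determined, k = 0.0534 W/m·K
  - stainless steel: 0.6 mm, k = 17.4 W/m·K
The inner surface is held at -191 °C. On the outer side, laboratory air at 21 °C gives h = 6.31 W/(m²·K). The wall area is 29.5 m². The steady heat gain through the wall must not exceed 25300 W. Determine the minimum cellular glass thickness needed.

Using the resistance-network approach (series):
R_carbon steel = L/(kA) = 0.0054/(52.4×29.5) = 3.493×10^-6 K/W
R_stainless steel = L/(kA) = 0.0006/(17.4×29.5) = 1.169×10^-6 K/W
R_outer film = 1/(h_o·A) = 1/(6.31×29.5) = 0.005372 K/W
Sum of the known resistances R_other = 0.005377 K/W
Required total resistance R_tot = ΔT/Q_allow = 212/25300 = 0.008379 K/W
R_cellular glass = R_tot − R_other = 0.003003 K/W
L = R·k·A = 0.003003×0.0534×29.5

L ≈ 4.73 mm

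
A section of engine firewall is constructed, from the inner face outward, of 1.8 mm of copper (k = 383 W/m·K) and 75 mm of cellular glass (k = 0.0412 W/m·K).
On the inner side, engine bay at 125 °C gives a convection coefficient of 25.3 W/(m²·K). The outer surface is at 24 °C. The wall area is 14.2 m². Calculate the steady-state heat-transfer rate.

Q ≈ 771 W

Model the wall as resistances in series:
R_inner film = 1/(h_i·A) = 1/(25.3×14.2) = 0.002783 K/W
R_copper = L/(kA) = 0.0018/(383×14.2) = 3.31×10^-7 K/W
R_cellular glass = L/(kA) = 0.075/(0.0412×14.2) = 0.1282 K/W
R_total = 0.131 K/W
Q = ΔT / R_total = 101 / 0.131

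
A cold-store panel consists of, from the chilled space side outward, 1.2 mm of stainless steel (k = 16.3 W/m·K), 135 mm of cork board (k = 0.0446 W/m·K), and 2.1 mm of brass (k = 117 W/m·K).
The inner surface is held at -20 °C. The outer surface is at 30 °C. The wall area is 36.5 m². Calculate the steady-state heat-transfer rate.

Q ≈ 603 W

Treating each layer as a thermal resistance in series:
R_stainless steel = L/(kA) = 0.0012/(16.3×36.5) = 2.017×10^-6 K/W
R_cork board = L/(kA) = 0.135/(0.0446×36.5) = 0.08293 K/W
R_brass = L/(kA) = 0.0021/(117×36.5) = 4.917×10^-7 K/W
R_total = 0.08293 K/W
Q = ΔT / R_total = 50 / 0.08293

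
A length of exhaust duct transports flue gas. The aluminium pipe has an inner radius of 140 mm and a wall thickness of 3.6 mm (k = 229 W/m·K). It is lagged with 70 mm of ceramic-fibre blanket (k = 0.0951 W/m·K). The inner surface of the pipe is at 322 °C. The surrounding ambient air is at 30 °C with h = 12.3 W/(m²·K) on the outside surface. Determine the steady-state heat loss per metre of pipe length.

Radial resistances (cylindrical: R_cond = ln(r_o/r_i)/(2πkL), R_conv = 1/(h·2πrL)):
R_aluminium pipe wall = ln(143.6/140)/(2π×229×1) = 1.765×10^-5 K/W
R_ceramic-fibre blanket = ln(213.6/143.6)/(2π×0.0951×1) = 0.6645 K/W
R_outer film = 1/(h_o·2πr_oL) = 1/(12.3×2π×0.2136×1) = 0.06058 K/W
R_total = 0.7251 K/W
Q = ΔT/R_total = 292/0.7251

q′ ≈ 403 W/m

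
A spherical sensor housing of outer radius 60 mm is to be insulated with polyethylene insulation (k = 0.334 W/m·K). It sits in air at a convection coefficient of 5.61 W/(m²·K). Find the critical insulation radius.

r_cr ≈ 119 mm

For a sphere r_cr = 2k/h = 2×0.334/5.61
r_cr = 119 mm; since the bare radius (60 mm) is below r_cr, adding a thin layer of insulation will *increase* heat loss.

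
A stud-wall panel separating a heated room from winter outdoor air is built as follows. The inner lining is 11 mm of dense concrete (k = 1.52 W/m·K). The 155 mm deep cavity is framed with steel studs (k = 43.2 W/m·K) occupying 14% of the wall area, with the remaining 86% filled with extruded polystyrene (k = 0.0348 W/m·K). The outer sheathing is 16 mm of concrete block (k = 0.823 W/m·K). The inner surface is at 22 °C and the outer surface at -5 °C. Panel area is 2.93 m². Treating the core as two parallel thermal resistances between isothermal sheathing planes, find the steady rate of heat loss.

Q ≈ 1520 W

Sheathing layers in series; stud and cavity paths in parallel between them.
R_inner = 0.011/(1.52×2.93) = 0.00247 K/W
R_stud  = 0.155/(43.2×0.14×2.93) = 0.008747 K/W
R_cav   = 0.155/(0.0348×0.86×2.93) = 1.768 K/W
1/R_core = 1/R_stud + 1/R_cav → R_core = 0.008704 K/W
R_outer = 0.016/(0.823×2.93) = 0.006635 K/W
R_total = 0.01781 K/W
Q = ΔT/R_total = 27/0.01781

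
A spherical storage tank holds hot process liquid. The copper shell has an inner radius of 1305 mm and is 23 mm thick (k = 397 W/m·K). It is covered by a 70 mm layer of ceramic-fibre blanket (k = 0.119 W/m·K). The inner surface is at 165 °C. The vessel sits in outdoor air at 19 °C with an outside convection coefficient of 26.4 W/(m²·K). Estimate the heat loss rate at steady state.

Q ≈ 5460 W

For a spherical shell R = (1/r₁ − 1/r₂)/(4πk); film R = 1/(h·4πr²). In series:
R_copper shell = (1/1.305 − 1/1.328)/(4π×397) = 2.66×10^-6 K/W
R_ceramic-fibre blanket = (1/1.328 − 1/1.398)/(4π×0.119) = 0.02521 K/W
R_outer film = 1/(h·4πr_o²) = 1/(26.4×4π×1.398²) = 0.001542 K/W
R_total = 0.02676 K/W
Q = ΔT/R_total = 146/0.02676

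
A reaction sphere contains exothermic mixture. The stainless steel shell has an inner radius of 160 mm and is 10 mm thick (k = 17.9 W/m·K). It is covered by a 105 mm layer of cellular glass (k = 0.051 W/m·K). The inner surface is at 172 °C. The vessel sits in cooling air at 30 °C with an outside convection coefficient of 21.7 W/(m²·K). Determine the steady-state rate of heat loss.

Each spherical layer contributes R = (1/r_i − 1/r_o)/(4πk):
R_stainless steel shell = (1/0.16 − 1/0.17)/(4π×17.9) = 0.001634 K/W
R_cellular glass = (1/0.17 − 1/0.275)/(4π×0.051) = 3.505 K/W
R_outer film = 1/(h·4πr_o²) = 1/(21.7×4π×0.275²) = 0.04849 K/W
R_total = 3.555 K/W
Q = ΔT/R_total = 142/3.555

Q ≈ 39.9 W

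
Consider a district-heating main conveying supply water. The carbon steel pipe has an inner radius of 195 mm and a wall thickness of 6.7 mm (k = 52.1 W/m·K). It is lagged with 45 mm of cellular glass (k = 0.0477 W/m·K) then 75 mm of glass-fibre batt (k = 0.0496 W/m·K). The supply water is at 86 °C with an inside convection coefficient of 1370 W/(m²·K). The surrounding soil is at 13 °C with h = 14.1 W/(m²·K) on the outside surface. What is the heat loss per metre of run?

q′ ≈ 46.8 W/m

For a radial system each layer contributes R = ln(r_out/r_in)/(2πkL); films add R = 1/(hA).
R_inner film = 1/(h_i·2πr₁L) = 1/(1370×2π×0.195×1) = 5.958×10^-4 K/W
R_carbon steel pipe wall = ln(201.7/195)/(2π×52.1×1) = 1.032×10^-4 K/W
R_cellular glass = ln(246.7/201.7)/(2π×0.0477×1) = 0.672 K/W
R_glass-fibre batt = ln(321.7/246.7)/(2π×0.0496×1) = 0.8518 K/W
R_outer film = 1/(h_o·2πr_oL) = 1/(14.1×2π×0.3217×1) = 0.03509 K/W
R_total = 1.56 K/W
Q = ΔT/R_total = 73/1.56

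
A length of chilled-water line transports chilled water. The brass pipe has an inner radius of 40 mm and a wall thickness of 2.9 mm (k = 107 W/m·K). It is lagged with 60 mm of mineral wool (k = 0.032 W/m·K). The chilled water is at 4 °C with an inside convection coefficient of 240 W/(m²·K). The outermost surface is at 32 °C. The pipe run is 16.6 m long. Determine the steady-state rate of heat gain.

Q ≈ 106 W

Treating each annulus and film as a series resistance:
R_inner film = 1/(h_i·2πr₁L) = 1/(240×2π×0.04×16.6) = 9.987×10^-4 K/W
R_brass pipe wall = ln(42.9/40)/(2π×107×16.6) = 6.272×10^-6 K/W
R_mineral wool = ln(102.9/42.9)/(2π×0.032×16.6) = 0.2621 K/W
R_total = 0.2631 K/W
Q = ΔT/R_total = 28/0.2631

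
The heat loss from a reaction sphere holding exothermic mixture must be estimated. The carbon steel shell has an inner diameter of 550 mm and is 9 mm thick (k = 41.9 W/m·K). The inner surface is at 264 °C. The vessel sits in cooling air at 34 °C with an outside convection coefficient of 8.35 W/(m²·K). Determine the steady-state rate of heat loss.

Q ≈ 1940 W

Spherical conduction: R = (1/r_in − 1/r_out)/(4πk) per layer; series-sum.
R_carbon steel shell = (1/0.275 − 1/0.284)/(4π×41.9) = 2.189×10^-4 K/W
R_outer film = 1/(h·4πr_o²) = 1/(8.35×4π×0.284²) = 0.1182 K/W
R_total = 0.1184 K/W
Q = ΔT/R_total = 230/0.1184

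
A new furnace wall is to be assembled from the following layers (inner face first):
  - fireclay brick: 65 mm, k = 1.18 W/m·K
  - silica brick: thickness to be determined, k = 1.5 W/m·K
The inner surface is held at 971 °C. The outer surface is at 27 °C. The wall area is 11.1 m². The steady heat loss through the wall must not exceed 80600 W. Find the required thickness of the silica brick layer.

Using the resistance-network approach (series):
R_fireclay brick = L/(kA) = 0.065/(1.18×11.1) = 0.004963 K/W
Sum of the known resistances R_other = 0.004963 K/W
Required total resistance R_tot = ΔT/Q_allow = 944/80600 = 0.01171 K/W
R_silica brick = R_tot − R_other = 0.00675 K/W
L = R·k·A = 0.00675×1.5×11.1

L ≈ 112 mm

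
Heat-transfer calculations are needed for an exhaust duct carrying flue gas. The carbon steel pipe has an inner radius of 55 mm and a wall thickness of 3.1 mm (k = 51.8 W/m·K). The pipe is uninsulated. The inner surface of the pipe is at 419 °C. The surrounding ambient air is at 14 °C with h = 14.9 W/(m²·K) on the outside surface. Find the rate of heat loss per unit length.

Treating each annulus and film as a series resistance:
R_carbon steel pipe wall = ln(58.1/55)/(2π×51.8×1) = 1.685×10^-4 K/W
R_outer film = 1/(h_o·2πr_oL) = 1/(14.9×2π×0.0581×1) = 0.1838 K/W
R_total = 0.184 K/W
Q = ΔT/R_total = 405/0.184

q′ ≈ 2200 W/m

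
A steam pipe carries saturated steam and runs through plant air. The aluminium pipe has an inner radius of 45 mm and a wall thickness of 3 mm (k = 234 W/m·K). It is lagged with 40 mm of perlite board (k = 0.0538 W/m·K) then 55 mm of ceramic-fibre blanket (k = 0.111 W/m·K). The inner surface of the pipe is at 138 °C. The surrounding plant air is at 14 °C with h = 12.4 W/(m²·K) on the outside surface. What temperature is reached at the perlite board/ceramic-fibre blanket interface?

T ≈ 51.8 °C

Radial resistances (cylindrical: R_cond = ln(r_o/r_i)/(2πkL), R_conv = 1/(h·2πrL)):
R_aluminium pipe wall = ln(48/45)/(2π×234×1) = 4.39×10^-5 K/W
R_perlite board = ln(88/48)/(2π×0.0538×1) = 1.793 K/W
R_ceramic-fibre blanket = ln(143/88)/(2π×0.111×1) = 0.6961 K/W
R_outer film = 1/(h_o·2πr_oL) = 1/(12.4×2π×0.143×1) = 0.08976 K/W
R_total = 2.579 K/W
Q = ΔT/R_total = 124/2.579
Q = 48.1 W/m
T_interface = T_inner − Q·ΣR(inner→interface) = 138 − 48.1×1.793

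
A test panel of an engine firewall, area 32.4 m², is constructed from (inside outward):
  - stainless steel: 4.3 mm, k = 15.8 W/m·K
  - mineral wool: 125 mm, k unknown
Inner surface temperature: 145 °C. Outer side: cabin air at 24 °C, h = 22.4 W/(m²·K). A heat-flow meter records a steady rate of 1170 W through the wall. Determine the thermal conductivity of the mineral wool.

k ≈ 0.0378 W/(m·K)

Treating each layer as a thermal resistance in series:
R_stainless steel = L/(kA) = 0.0043/(15.8×32.4) = 8.4×10^-6 K/W
R_outer film = 1/(h_o·A) = 1/(22.4×32.4) = 0.001378 K/W
Sum of known resistances R_other = 0.001386 K/W
Total R = ΔT/Q = 121/1170 = 0.1034 K/W
R_mineral wool = R_total − R_other = 0.102 K/W
k = L/(R·A) = 0.125/(0.102×32.4)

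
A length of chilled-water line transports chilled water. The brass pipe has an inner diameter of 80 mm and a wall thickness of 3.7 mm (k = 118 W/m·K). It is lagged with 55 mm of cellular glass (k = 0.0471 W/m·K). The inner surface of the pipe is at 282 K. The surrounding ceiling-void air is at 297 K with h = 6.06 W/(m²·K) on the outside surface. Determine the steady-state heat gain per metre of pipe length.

Treating each annulus and film as a series resistance:
R_brass pipe wall = ln(43.7/40)/(2π×118×1) = 1.193×10^-4 K/W
R_cellular glass = ln(98.7/43.7)/(2π×0.0471×1) = 2.753 K/W
R_outer film = 1/(h_o·2πr_oL) = 1/(6.06×2π×0.0987×1) = 0.2661 K/W
R_total = 3.019 K/W
Q = ΔT/R_total = 15/3.019

q′ ≈ 4.97 W/m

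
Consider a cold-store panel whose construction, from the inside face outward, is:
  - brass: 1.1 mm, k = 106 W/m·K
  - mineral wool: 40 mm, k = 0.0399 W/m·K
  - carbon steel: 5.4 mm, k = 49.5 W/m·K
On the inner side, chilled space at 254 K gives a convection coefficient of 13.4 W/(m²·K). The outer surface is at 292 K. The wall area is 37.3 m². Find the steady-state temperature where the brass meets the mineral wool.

Treating each layer as a thermal resistance in series:
R_inner film = 1/(h_i·A) = 1/(13.4×37.3) = 0.002001 K/W
R_brass = L/(kA) = 0.0011/(106×37.3) = 2.782×10^-7 K/W
R_mineral wool = L/(kA) = 0.04/(0.0399×37.3) = 0.02688 K/W
R_carbon steel = L/(kA) = 0.0054/(49.5×37.3) = 2.925×10^-6 K/W
R_total = 0.02888 K/W;  Q = ΔT/R_total = 38/0.02888 = 1316 W
T_interface = T_inner + Q·ΣR(inner→interface) = 254 + 1320×0.002001

T ≈ 257 K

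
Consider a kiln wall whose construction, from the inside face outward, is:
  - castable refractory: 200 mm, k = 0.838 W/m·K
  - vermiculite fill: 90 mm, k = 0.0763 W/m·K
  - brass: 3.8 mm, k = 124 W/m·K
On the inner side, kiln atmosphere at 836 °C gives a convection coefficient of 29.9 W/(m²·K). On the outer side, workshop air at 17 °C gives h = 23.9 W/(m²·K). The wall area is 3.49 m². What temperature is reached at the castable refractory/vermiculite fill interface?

T ≈ 687 °C

Thermal resistances in series:
R_inner film = 1/(h_i·A) = 1/(29.9×3.49) = 0.009583 K/W
R_castable refractory = L/(kA) = 0.2/(0.838×3.49) = 0.06838 K/W
R_vermiculite fill = L/(kA) = 0.09/(0.0763×3.49) = 0.338 K/W
R_brass = L/(kA) = 0.0038/(124×3.49) = 8.781×10^-6 K/W
R_outer film = 1/(h_o·A) = 1/(23.9×3.49) = 0.01199 K/W
R_total = 0.4279 K/W;  Q = ΔT/R_total = 819/0.4279 = 1914 W
T_interface = T_inner − Q·ΣR(inner→interface) = 836 − 1910×0.07797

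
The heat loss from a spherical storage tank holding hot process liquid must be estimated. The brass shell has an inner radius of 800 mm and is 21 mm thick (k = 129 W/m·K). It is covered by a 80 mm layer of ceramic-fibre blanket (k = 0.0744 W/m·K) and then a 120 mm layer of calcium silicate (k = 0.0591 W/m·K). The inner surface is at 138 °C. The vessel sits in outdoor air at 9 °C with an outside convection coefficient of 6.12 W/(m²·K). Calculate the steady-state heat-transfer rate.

Radial (spherical) resistances in series:
R_brass shell = (1/0.8 − 1/0.821)/(4π×129) = 1.972×10^-5 K/W
R_ceramic-fibre blanket = (1/0.821 − 1/0.901)/(4π×0.0744) = 0.1157 K/W
R_calcium silicate = (1/0.901 − 1/1.021)/(4π×0.0591) = 0.1756 K/W
R_outer film = 1/(h·4πr_o²) = 1/(6.12×4π×1.021²) = 0.01247 K/W
R_total = 0.3038 K/W
Q = ΔT/R_total = 129/0.3038

Q ≈ 425 W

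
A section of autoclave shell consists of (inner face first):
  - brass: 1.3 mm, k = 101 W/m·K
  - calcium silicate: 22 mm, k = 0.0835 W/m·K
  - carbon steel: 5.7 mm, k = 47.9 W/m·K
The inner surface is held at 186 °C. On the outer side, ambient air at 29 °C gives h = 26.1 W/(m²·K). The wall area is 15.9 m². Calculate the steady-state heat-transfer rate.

Using the resistance-network approach (series):
R_brass = L/(kA) = 0.0013/(101×15.9) = 8.095×10^-7 K/W
R_calcium silicate = L/(kA) = 0.022/(0.0835×15.9) = 0.01657 K/W
R_carbon steel = L/(kA) = 0.0057/(47.9×15.9) = 7.484×10^-6 K/W
R_outer film = 1/(h_o·A) = 1/(26.1×15.9) = 0.00241 K/W
R_total = 0.01899 K/W
Q = ΔT / R_total = 157 / 0.01899

Q ≈ 8270 W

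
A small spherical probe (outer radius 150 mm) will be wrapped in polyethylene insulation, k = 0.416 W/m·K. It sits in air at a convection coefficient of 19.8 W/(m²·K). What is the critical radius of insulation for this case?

For a sphere r_cr = 2k/h = 2×0.416/19.8
r_cr = 42 mm; since the bare radius (150 mm) is above r_cr, any added insulation will reduce heat loss.

r_cr ≈ 42 mm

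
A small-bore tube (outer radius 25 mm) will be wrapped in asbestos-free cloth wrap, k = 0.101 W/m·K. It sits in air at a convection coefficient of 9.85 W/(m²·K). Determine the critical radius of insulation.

For a cylinder r_cr = k/h = 0.101/9.85
r_cr = 10.3 mm; since the bare radius (25 mm) is above r_cr, any added insulation will reduce heat loss.

r_cr ≈ 10.3 mm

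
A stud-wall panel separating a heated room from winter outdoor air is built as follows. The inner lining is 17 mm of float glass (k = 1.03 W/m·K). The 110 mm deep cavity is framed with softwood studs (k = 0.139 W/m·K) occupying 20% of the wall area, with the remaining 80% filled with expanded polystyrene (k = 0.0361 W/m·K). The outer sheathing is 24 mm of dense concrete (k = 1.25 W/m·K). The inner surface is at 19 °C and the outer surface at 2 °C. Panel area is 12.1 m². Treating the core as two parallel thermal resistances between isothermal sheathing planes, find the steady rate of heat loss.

Q ≈ 104 W

Sheathing layers in series; stud and cavity paths in parallel between them.
R_inner = 0.017/(1.03×12.1) = 0.001364 K/W
R_stud  = 0.11/(0.139×0.2×12.1) = 0.327 K/W
R_cav   = 0.11/(0.0361×0.8×12.1) = 0.3148 K/W
1/R_core = 1/R_stud + 1/R_cav → R_core = 0.1604 K/W
R_outer = 0.024/(1.25×12.1) = 0.001587 K/W
R_total = 0.1633 K/W
Q = ΔT/R_total = 17/0.1633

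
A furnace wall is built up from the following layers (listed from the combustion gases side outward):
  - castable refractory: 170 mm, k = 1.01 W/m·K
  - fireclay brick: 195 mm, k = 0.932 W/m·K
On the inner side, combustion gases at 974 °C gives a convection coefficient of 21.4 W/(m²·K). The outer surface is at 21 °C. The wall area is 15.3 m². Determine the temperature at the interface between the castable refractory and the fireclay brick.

T ≈ 491 °C

Treating each layer as a thermal resistance in series:
R_inner film = 1/(h_i·A) = 1/(21.4×15.3) = 0.003054 K/W
R_castable refractory = L/(kA) = 0.17/(1.01×15.3) = 0.011 K/W
R_fireclay brick = L/(kA) = 0.195/(0.932×15.3) = 0.01367 K/W
R_total = 0.02773 K/W;  Q = ΔT/R_total = 953/0.02773 = 34370 W
T_interface = T_inner − Q·ΣR(inner→interface) = 974 − 34400×0.01406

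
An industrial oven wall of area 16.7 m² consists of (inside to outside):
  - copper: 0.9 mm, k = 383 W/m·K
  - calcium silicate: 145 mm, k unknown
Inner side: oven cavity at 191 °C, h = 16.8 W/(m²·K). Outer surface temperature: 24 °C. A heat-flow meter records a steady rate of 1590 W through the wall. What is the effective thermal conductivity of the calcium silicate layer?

Using the resistance-network approach (series):
R_inner film = 1/(h_i·A) = 1/(16.8×16.7) = 0.003564 K/W
R_copper = L/(kA) = 0.0009/(383×16.7) = 1.407×10^-7 K/W
Sum of known resistances R_other = 0.003564 K/W
Total R = ΔT/Q = 167/1590 = 0.105 K/W
R_calcium silicate = R_total − R_other = 0.1015 K/W
k = L/(R·A) = 0.145/(0.1015×16.7)

k ≈ 0.0856 W/(m·K)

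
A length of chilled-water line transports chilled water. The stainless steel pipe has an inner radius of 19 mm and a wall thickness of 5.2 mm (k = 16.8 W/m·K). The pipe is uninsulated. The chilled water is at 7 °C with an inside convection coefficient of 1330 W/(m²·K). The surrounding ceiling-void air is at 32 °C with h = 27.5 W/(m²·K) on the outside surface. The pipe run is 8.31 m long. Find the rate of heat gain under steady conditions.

For a radial system each layer contributes R = ln(r_out/r_in)/(2πkL); films add R = 1/(hA).
R_inner film = 1/(h_i·2πr₁L) = 1/(1330×2π×0.019×8.31) = 7.579×10^-4 K/W
R_stainless steel pipe wall = ln(24.2/19)/(2π×16.8×8.31) = 2.758×10^-4 K/W
R_outer film = 1/(h_o·2πr_oL) = 1/(27.5×2π×0.0242×8.31) = 0.02878 K/W
R_total = 0.02981 K/W
Q = ΔT/R_total = 25/0.02981

Q ≈ 839 W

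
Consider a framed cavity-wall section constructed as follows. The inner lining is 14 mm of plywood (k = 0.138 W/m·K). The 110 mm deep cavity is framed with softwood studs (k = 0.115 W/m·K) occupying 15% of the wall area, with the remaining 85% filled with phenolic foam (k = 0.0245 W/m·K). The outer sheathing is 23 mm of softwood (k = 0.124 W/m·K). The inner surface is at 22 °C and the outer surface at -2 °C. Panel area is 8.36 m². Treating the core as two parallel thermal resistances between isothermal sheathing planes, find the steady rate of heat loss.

Q ≈ 63.2 W

Sheathing layers in series; stud and cavity paths in parallel between them.
R_inner = 0.014/(0.138×8.36) = 0.01214 K/W
R_stud  = 0.11/(0.115×0.15×8.36) = 0.7628 K/W
R_cav   = 0.11/(0.0245×0.85×8.36) = 0.6318 K/W
1/R_core = 1/R_stud + 1/R_cav → R_core = 0.3456 K/W
R_outer = 0.023/(0.124×8.36) = 0.02219 K/W
R_total = 0.3799 K/W
Q = ΔT/R_total = 24/0.3799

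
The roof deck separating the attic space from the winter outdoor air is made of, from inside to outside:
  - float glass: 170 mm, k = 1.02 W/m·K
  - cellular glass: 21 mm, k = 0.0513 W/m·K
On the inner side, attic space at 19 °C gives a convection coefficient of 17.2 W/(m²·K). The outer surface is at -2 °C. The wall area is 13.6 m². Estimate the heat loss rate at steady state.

Using the resistance-network approach (series):
R_inner film = 1/(h_i·A) = 1/(17.2×13.6) = 0.004275 K/W
R_float glass = L/(kA) = 0.17/(1.02×13.6) = 0.01225 K/W
R_cellular glass = L/(kA) = 0.021/(0.0513×13.6) = 0.0301 K/W
R_total = 0.04663 K/W
Q = ΔT / R_total = 21 / 0.04663

Q ≈ 450 W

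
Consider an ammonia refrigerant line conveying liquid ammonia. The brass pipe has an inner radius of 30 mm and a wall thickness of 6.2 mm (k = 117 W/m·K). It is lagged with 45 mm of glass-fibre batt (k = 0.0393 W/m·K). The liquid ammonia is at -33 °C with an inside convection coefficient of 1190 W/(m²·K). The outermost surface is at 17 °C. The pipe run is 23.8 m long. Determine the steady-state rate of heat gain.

Treating each annulus and film as a series resistance:
R_inner film = 1/(h_i·2πr₁L) = 1/(1190×2π×0.03×23.8) = 1.873×10^-4 K/W
R_brass pipe wall = ln(36.2/30)/(2π×117×23.8) = 1.074×10^-5 K/W
R_glass-fibre batt = ln(81.2/36.2)/(2π×0.0393×23.8) = 0.1375 K/W
R_total = 0.1377 K/W
Q = ΔT/R_total = 50/0.1377

Q ≈ 363 W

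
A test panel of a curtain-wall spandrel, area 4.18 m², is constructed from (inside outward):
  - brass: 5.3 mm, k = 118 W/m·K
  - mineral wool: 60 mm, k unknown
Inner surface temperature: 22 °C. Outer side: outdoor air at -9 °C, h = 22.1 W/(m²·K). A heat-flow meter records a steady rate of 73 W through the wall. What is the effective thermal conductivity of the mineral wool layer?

Treating each layer as a thermal resistance in series:
R_brass = L/(kA) = 0.0053/(118×4.18) = 1.075×10^-5 K/W
R_outer film = 1/(h_o·A) = 1/(22.1×4.18) = 0.01083 K/W
Sum of known resistances R_other = 0.01084 K/W
Total R = ΔT/Q = 31/73 = 0.4247 K/W
R_mineral wool = R_total − R_other = 0.4138 K/W
k = L/(R·A) = 0.06/(0.4138×4.18)

k ≈ 0.0347 W/(m·K)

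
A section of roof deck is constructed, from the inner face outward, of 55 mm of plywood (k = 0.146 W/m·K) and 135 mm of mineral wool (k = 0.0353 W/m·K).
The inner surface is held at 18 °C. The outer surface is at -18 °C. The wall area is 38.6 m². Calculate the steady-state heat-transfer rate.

Q ≈ 331 W

Thermal resistances in series:
R_plywood = L/(kA) = 0.055/(0.146×38.6) = 0.009759 K/W
R_mineral wool = L/(kA) = 0.135/(0.0353×38.6) = 0.09908 K/W
R_total = 0.1088 K/W
Q = ΔT / R_total = 36 / 0.1088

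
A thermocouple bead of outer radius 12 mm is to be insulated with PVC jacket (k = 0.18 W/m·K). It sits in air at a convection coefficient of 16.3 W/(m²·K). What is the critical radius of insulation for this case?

r_cr ≈ 22.1 mm

For a sphere r_cr = 2k/h = 2×0.18/16.3
r_cr = 22.1 mm; since the bare radius (12 mm) is below r_cr, adding a thin layer of insulation will *increase* heat loss.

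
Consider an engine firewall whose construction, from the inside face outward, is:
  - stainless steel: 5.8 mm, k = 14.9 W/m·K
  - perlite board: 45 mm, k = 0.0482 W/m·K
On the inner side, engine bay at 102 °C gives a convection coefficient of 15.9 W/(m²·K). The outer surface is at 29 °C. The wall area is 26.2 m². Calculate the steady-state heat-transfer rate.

Q ≈ 1920 W

Thermal resistances in series:
R_inner film = 1/(h_i·A) = 1/(15.9×26.2) = 0.0024 K/W
R_stainless steel = L/(kA) = 0.0058/(14.9×26.2) = 1.486×10^-5 K/W
R_perlite board = L/(kA) = 0.045/(0.0482×26.2) = 0.03563 K/W
R_total = 0.03805 K/W
Q = ΔT / R_total = 73 / 0.03805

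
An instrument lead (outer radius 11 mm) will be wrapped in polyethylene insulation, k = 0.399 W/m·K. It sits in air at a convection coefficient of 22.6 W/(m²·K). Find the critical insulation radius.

r_cr ≈ 17.7 mm

For a cylinder r_cr = k/h = 0.399/22.6
r_cr = 17.7 mm; since the bare radius (11 mm) is below r_cr, adding a thin layer of insulation will *increase* heat loss.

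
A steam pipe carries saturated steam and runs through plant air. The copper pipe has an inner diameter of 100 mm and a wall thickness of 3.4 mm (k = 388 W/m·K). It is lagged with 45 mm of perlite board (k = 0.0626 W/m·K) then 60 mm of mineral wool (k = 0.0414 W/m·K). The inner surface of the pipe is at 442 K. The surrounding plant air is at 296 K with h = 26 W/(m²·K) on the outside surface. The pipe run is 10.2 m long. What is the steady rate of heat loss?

Cylindrical conduction, so R = ln(r₂/r₁)/(2πkL) per layer, in series:
R_copper pipe wall = ln(53.4/50)/(2π×388×10.2) = 2.646×10^-6 K/W
R_perlite board = ln(98.4/53.4)/(2π×0.0626×10.2) = 0.1524 K/W
R_mineral wool = ln(158.4/98.4)/(2π×0.0414×10.2) = 0.1794 K/W
R_outer film = 1/(h_o·2πr_oL) = 1/(26×2π×0.1584×10.2) = 0.003789 K/W
R_total = 0.3356 K/W
Q = ΔT/R_total = 146/0.3356

Q ≈ 435 W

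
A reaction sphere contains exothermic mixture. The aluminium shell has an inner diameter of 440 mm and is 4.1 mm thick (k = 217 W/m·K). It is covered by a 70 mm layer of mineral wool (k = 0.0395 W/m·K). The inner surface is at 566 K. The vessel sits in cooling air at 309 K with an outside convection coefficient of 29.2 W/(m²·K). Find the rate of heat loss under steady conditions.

Q ≈ 118 W

Radial (spherical) resistances in series:
R_aluminium shell = (1/0.22 − 1/0.2241)/(4π×217) = 3.05×10^-5 K/W
R_mineral wool = (1/0.2241 − 1/0.2941)/(4π×0.0395) = 2.14 K/W
R_outer film = 1/(h·4πr_o²) = 1/(29.2×4π×0.2941²) = 0.03151 K/W
R_total = 2.171 K/W
Q = ΔT/R_total = 257/2.171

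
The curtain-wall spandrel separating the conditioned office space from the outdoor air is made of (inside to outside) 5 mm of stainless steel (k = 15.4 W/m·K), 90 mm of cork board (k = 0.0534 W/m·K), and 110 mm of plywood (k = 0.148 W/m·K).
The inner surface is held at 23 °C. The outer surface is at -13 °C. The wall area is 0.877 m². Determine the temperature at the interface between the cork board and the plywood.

T ≈ -1.98 °C

Treating each layer as a thermal resistance in series:
R_stainless steel = L/(kA) = 0.005/(15.4×0.877) = 3.702×10^-4 K/W
R_cork board = L/(kA) = 0.09/(0.0534×0.877) = 1.922 K/W
R_plywood = L/(kA) = 0.11/(0.148×0.877) = 0.8475 K/W
R_total = 2.77 K/W;  Q = ΔT/R_total = 36/2.77 = 13 W
T_interface = T_inner − Q·ΣR(inner→interface) = 23 − 13×1.922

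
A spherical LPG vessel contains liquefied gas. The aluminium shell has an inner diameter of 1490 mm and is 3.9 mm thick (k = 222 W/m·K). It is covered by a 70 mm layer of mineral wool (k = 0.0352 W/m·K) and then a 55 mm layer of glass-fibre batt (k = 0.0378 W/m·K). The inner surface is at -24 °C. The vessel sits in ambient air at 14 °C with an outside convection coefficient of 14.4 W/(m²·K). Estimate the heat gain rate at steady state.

Each spherical layer contributes R = (1/r_i − 1/r_o)/(4πk):
R_aluminium shell = (1/0.745 − 1/0.7489)/(4π×222) = 2.506×10^-6 K/W
R_mineral wool = (1/0.7489 − 1/0.8189)/(4π×0.0352) = 0.258 K/W
R_glass-fibre batt = (1/0.8189 − 1/0.8739)/(4π×0.0378) = 0.1618 K/W
R_outer film = 1/(h·4πr_o²) = 1/(14.4×4π×0.8739²) = 0.007236 K/W
R_total = 0.4271 K/W
Q = ΔT/R_total = 38/0.4271

Q ≈ 89 W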